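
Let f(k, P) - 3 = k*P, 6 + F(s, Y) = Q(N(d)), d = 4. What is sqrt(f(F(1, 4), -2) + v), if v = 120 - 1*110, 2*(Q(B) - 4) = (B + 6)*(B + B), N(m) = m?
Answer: 3*I*sqrt(7) ≈ 7.9373*I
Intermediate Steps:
Q(B) = 4 + B*(6 + B) (Q(B) = 4 + ((B + 6)*(B + B))/2 = 4 + ((6 + B)*(2*B))/2 = 4 + (2*B*(6 + B))/2 = 4 + B*(6 + B))
F(s, Y) = 38 (F(s, Y) = -6 + (4 + 4**2 + 6*4) = -6 + (4 + 16 + 24) = -6 + 44 = 38)
f(k, P) = 3 + P*k (f(k, P) = 3 + k*P = 3 + P*k)
v = 10 (v = 120 - 110 = 10)
sqrt(f(F(1, 4), -2) + v) = sqrt((3 - 2*38) + 10) = sqrt((3 - 76) + 10) = sqrt(-73 + 10) = sqrt(-63) = 3*I*sqrt(7)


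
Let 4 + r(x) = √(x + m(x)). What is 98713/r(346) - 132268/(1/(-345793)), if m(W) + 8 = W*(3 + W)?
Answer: 1384423802571669/30269 + 98713*√30273/60538 ≈ 4.5737e+10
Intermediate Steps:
m(W) = -8 + W*(3 + W)
r(x) = -4 + √(-8 + x² + 4*x) (r(x) = -4 + √(x + (-8 + x² + 3*x)) = -4 + √(-8 + x² + 4*x))
98713/r(346) - 132268/(1/(-345793)) = 98713/(-4 + √(-8 + 346² + 4*346)) - 132268/(1/(-345793)) = 98713/(-4 + √(-8 + 119716 + 1384)) - 132268/(-1/345793) = 98713/(-4 + √121092) - 132268*(-345793) = 98713/(-4 + 2*√30273) + 45737348524 = 45737348524 + 98713/(-4 + 2*√30273)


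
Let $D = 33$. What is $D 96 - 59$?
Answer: $3109$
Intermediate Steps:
$D 96 - 59 = 33 \cdot 96 - 59 = 3168 - 59 = 3109$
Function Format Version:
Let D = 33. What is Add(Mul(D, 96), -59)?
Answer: 3109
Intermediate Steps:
Add(Mul(D, 96), -59) = Add(Mul(33, 96), -59) = Add(3168, -59) = 3109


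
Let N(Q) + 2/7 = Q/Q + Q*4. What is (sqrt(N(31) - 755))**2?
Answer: -4412/7 ≈ -630.29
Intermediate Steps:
N(Q) = 5/7 + 4*Q (N(Q) = -2/7 + (Q/Q + Q*4) = -2/7 + (1 + 4*Q) = 5/7 + 4*Q)
(sqrt(N(31) - 755))**2 = (sqrt((5/7 + 4*31) - 755))**2 = (sqrt((5/7 + 124) - 755))**2 = (sqrt(873/7 - 755))**2 = (sqrt(-4412/7))**2 = (2*I*sqrt(7721)/7)**2 = -4412/7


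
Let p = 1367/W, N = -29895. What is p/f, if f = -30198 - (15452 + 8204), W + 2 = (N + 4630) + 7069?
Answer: 1367/980035092 ≈ 1.3948e-6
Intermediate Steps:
W = -18198 (W = -2 + ((-29895 + 4630) + 7069) = -2 + (-25265 + 7069) = -2 - 18196 = -18198)
p = -1367/18198 (p = 1367/(-18198) = 1367*(-1/18198) = -1367/18198 ≈ -0.075118)
f = -53854 (f = -30198 - 1*23656 = -30198 - 23656 = -53854)
p/f = -1367/18198/(-53854) = -1367/18198*(-1/53854) = 1367/980035092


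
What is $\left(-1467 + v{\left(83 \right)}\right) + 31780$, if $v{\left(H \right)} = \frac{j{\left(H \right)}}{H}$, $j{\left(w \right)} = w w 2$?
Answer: $30479$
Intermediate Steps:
$j{\left(w \right)} = 2 w^{2}$ ($j{\left(w \right)} = w^{2} \cdot 2 = 2 w^{2}$)
$v{\left(H \right)} = 2 H$ ($v{\left(H \right)} = \frac{2 H^{2}}{H} = 2 H$)
$\left(-1467 + v{\left(83 \right)}\right) + 31780 = \left(-1467 + 2 \cdot 83\right) + 31780 = \left(-1467 + 166\right) + 31780 = -1301 + 31780 = 30479$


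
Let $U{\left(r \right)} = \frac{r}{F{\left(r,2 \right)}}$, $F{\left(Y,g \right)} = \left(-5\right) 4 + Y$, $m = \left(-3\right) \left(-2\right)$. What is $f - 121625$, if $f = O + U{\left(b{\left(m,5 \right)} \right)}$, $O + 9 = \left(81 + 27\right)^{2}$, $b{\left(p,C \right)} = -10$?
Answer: $- \frac{329909}{3} \approx -1.0997 \cdot 10^{5}$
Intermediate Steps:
$m = 6$
$F{\left(Y,g \right)} = -20 + Y$
$U{\left(r \right)} = \frac{r}{-20 + r}$
$O = 11655$ ($O = -9 + \left(81 + 27\right)^{2} = -9 + 108^{2} = -9 + 11664 = 11655$)
$f = \frac{34966}{3}$ ($f = 11655 - \frac{10}{-20 - 10} = 11655 - \frac{10}{-30} = 11655 - - \frac{1}{3} = 11655 + \frac{1}{3} = \frac{34966}{3} \approx 11655.0$)
$f - 121625 = \frac{34966}{3} - 121625 = - \frac{329909}{3}$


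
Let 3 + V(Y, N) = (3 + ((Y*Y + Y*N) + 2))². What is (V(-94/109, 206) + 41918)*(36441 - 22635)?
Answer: 139277482766337240/141158161 ≈ 9.8668e+8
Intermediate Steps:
V(Y, N) = -3 + (5 + Y² + N*Y)² (V(Y, N) = -3 + (3 + ((Y*Y + Y*N) + 2))² = -3 + (3 + ((Y² + N*Y) + 2))² = -3 + (3 + (2 + Y² + N*Y))² = -3 + (5 + Y² + N*Y)²)
(V(-94/109, 206) + 41918)*(36441 - 22635) = ((-3 + (5 + (-94/109)² + 206*(-94/109))²) + 41918)*(36441 - 22635) = ((-3 + (5 + (-94*1/109)² + 206*(-94*1/109))²) + 41918)*13806 = ((-3 + (5 + (-94/109)² + 206*(-94/109))²) + 41918)*13806 = ((-3 + (5 + 8836/11881 - 19364/109)²) + 41918)*13806 = ((-3 + (-2042435/11881)²) + 41918)*13806 = ((-3 + 4171540729225/141158161) + 41918)*13806 = (4171117254742/141158161 + 41918)*13806 = (10088185047540/141158161)*13806 = 139277482766337240/141158161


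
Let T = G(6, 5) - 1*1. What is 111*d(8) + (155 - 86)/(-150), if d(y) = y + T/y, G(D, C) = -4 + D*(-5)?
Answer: 80383/200 ≈ 401.92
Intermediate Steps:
G(D, C) = -4 - 5*D
T = -35 (T = (-4 - 5*6) - 1*1 = (-4 - 30) - 1 = -34 - 1 = -35)
d(y) = y - 35/y
111*d(8) + (155 - 86)/(-150) = 111*(8 - 35/8) + (155 - 86)/(-150) = 111*(8 - 35*⅛) + 69*(-1/150) = 111*(8 - 35/8) - 23/50 = 111*(29/8) - 23/50 = 3219/8 - 23/50 = 80383/200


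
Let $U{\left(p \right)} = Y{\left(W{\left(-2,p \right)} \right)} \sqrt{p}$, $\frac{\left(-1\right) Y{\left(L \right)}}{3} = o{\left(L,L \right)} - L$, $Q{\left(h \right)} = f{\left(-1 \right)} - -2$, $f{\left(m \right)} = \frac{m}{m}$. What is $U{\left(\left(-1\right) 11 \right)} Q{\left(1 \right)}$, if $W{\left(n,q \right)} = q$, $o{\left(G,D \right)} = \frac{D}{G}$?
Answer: $- 108 i \sqrt{11} \approx - 358.2 i$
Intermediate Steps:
$f{\left(m \right)} = 1$
$Q{\left(h \right)} = 3$ ($Q{\left(h \right)} = 1 - -2 = 1 + 2 = 3$)
$Y{\left(L \right)} = -3 + 3 L$ ($Y{\left(L \right)} = - 3 \left(\frac{L}{L} - L\right) = - 3 \left(1 - L\right) = -3 + 3 L$)
$U{\left(p \right)} = \sqrt{p} \left(-3 + 3 p\right)$ ($U{\left(p \right)} = \left(-3 + 3 p\right) \sqrt{p} = \sqrt{p} \left(-3 + 3 p\right)$)
$U{\left(\left(-1\right) 11 \right)} Q{\left(1 \right)} = 3 \sqrt{\left(-1\right) 11} \left(-1 - 11\right) 3 = 3 \sqrt{-11} \left(-1 - 11\right) 3 = 3 i \sqrt{11} \left(-12\right) 3 = - 36 i \sqrt{11} \cdot 3 = - 108 i \sqrt{11}$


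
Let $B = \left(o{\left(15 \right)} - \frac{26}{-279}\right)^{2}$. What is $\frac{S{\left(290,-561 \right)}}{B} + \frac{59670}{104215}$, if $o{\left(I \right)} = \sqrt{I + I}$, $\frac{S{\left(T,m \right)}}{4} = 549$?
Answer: $\frac{2096897616859597308}{28399329400936547} - \frac{619995158172 \sqrt{30}}{1362535594729} \approx 71.344$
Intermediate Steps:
$S{\left(T,m \right)} = 2196$ ($S{\left(T,m \right)} = 4 \cdot 549 = 2196$)
$o{\left(I \right)} = \sqrt{2} \sqrt{I}$ ($o{\left(I \right)} = \sqrt{2 I} = \sqrt{2} \sqrt{I}$)
$B = \left(\frac{26}{279} + \sqrt{30}\right)^{2}$ ($B = \left(\sqrt{2} \sqrt{15} - \frac{26}{-279}\right)^{2} = \left(\sqrt{30} - - \frac{26}{279}\right)^{2} = \left(\sqrt{30} + \frac{26}{279}\right)^{2} = \left(\frac{26}{279} + \sqrt{30}\right)^{2} \approx 31.03$)
$\frac{S{\left(290,-561 \right)}}{B} + \frac{59670}{104215} = \frac{2196}{\frac{2335906}{77841} + \frac{52 \sqrt{30}}{279}} + \frac{59670}{104215} = \frac{2196}{\frac{2335906}{77841} + \frac{52 \sqrt{30}}{279}} + 59670 \cdot \frac{1}{104215} = \frac{2196}{\frac{2335906}{77841} + \frac{52 \sqrt{30}}{279}} + \frac{11934}{20843} = \frac{11934}{20843} + \frac{2196}{\frac{2335906}{77841} + \frac{52 \sqrt{30}}{279}}$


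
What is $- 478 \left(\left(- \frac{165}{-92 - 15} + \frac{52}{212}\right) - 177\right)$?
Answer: $\frac{474955618}{5671} \approx 83752.0$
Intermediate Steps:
$- 478 \left(\left(- \frac{165}{-92 - 15} + \frac{52}{212}\right) - 177\right) = - 478 \left(\left(- \frac{165}{-107} + 52 \cdot \frac{1}{212}\right) - 177\right) = - 478 \left(\left(\left(-165\right) \left(- \frac{1}{107}\right) + \frac{13}{53}\right) - 177\right) = - 478 \left(\left(\frac{165}{107} + \frac{13}{53}\right) - 177\right) = - 478 \left(\frac{10136}{5671} - 177\right) = \left(-478\right) \left(- \frac{993631}{5671}\right) = \frac{474955618}{5671}$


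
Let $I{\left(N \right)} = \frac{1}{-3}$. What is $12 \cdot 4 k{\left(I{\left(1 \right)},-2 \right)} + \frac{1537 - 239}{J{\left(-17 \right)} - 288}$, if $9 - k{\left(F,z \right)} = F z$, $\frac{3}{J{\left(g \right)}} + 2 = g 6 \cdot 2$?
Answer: $\frac{23465012}{59331} \approx 395.49$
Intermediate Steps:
$I{\left(N \right)} = - \frac{1}{3}$
$J{\left(g \right)} = \frac{3}{-2 + 12 g}$ ($J{\left(g \right)} = \frac{3}{-2 + g 6 \cdot 2} = \frac{3}{-2 + 6 g 2} = \frac{3}{-2 + 12 g}$)
$k{\left(F,z \right)} = 9 - F z$
$12 \cdot 4 k{\left(I{\left(1 \right)},-2 \right)} + \frac{1537 - 239}{J{\left(-17 \right)} - 288} = 12 \cdot 4 \left(9 - \left(- \frac{1}{3}\right) \left(-2\right)\right) + \frac{1537 - 239}{\frac{3}{2 \left(-1 + 6 \left(-17\right)\right)} - 288} = 48 \left(9 - \frac{2}{3}\right) + \frac{1298}{\frac{3}{2 \left(-1 - 102\right)} - 288} = 48 \cdot \frac{25}{3} + \frac{1298}{\frac{3}{2 \left(-103\right)} - 288} = 400 + \frac{1298}{\frac{3}{2} \left(- \frac{1}{103}\right) - 288} = 400 + \frac{1298}{- \frac{3}{206} - 288} = 400 + \frac{1298}{- \frac{59331}{206}} = 400 + 1298 \left(- \frac{206}{59331}\right) = 400 - \frac{267388}{59331} = \frac{23465012}{59331}$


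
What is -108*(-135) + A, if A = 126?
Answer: 14706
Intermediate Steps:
-108*(-135) + A = -108*(-135) + 126 = 14580 + 126 = 14706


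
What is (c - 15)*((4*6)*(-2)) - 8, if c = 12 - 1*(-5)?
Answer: -104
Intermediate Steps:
c = 17 (c = 12 + 5 = 17)
(c - 15)*((4*6)*(-2)) - 8 = (17 - 15)*((4*6)*(-2)) - 8 = 2*(24*(-2)) - 8 = 2*(-48) - 8 = -96 - 8 = -104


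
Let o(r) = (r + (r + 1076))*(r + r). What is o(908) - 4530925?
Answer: 720947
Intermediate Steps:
o(r) = 2*r*(1076 + 2*r) (o(r) = (r + (1076 + r))*(2*r) = (1076 + 2*r)*(2*r) = 2*r*(1076 + 2*r))
o(908) - 4530925 = 4*908*(538 + 908) - 4530925 = 4*908*1446 - 4530925 = 5251872 - 4530925 = 720947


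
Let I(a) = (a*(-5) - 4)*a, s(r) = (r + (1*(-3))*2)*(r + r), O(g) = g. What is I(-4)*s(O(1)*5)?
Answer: 640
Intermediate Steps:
s(r) = 2*r*(-6 + r) (s(r) = (r - 3*2)*(2*r) = (r - 6)*(2*r) = (-6 + r)*(2*r) = 2*r*(-6 + r))
I(a) = a*(-4 - 5*a) (I(a) = (-5*a - 4)*a = (-4 - 5*a)*a = a*(-4 - 5*a))
I(-4)*s(O(1)*5) = (-1*(-4)*(4 + 5*(-4)))*(2*(1*5)*(-6 + 1*5)) = (-1*(-4)*(4 - 20))*(2*5*(-6 + 5)) = (-1*(-4)*(-16))*(2*5*(-1)) = -64*(-10) = 640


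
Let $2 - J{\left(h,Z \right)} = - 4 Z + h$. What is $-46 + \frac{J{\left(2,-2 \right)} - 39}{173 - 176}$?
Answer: $- \frac{91}{3} \approx -30.333$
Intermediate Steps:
$J{\left(h,Z \right)} = 2 - h + 4 Z$ ($J{\left(h,Z \right)} = 2 - \left(- 4 Z + h\right) = 2 - \left(h - 4 Z\right) = 2 + \left(- h + 4 Z\right) = 2 - h + 4 Z$)
$-46 + \frac{J{\left(2,-2 \right)} - 39}{173 - 176} = -46 + \frac{\left(2 - 2 + 4 \left(-2\right)\right) - 39}{173 - 176} = -46 + \frac{\left(2 - 2 - 8\right) - 39}{-3} = -46 + \left(-8 - 39\right) \left(- \frac{1}{3}\right) = -46 - - \frac{47}{3} = -46 + \frac{47}{3} = - \frac{91}{3}$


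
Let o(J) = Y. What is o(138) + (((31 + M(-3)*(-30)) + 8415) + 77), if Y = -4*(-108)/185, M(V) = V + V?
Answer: 1610487/185 ≈ 8705.3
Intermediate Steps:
M(V) = 2*V
Y = 432/185 (Y = 432*(1/185) = 432/185 ≈ 2.3351)
o(J) = 432/185
o(138) + (((31 + M(-3)*(-30)) + 8415) + 77) = 432/185 + (((31 + (2*(-3))*(-30)) + 8415) + 77) = 432/185 + (((31 - 6*(-30)) + 8415) + 77) = 432/185 + (((31 + 180) + 8415) + 77) = 432/185 + ((211 + 8415) + 77) = 432/185 + (8626 + 77) = 432/185 + 8703 = 1610487/185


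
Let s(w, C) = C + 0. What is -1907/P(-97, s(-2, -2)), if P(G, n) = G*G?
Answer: -1907/9409 ≈ -0.20268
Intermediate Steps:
s(w, C) = C
P(G, n) = G**2
-1907/P(-97, s(-2, -2)) = -1907/((-97)**2) = -1907/9409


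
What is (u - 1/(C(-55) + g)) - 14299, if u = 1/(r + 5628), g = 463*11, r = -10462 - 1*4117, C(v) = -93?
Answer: -639951758951/44755000 ≈ -14299.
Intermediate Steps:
r = -14579 (r = -10462 - 4117 = -14579)
g = 5093
u = -1/8951 (u = 1/(-14579 + 5628) = 1/(-8951) = -1/8951 ≈ -0.00011172)
(u - 1/(C(-55) + g)) - 14299 = (-1/8951 - 1/(-93 + 5093)) - 14299 = (-1/8951 - 1/5000) - 14299 = -13951/44755000 - 14299 = -639951758951/44755000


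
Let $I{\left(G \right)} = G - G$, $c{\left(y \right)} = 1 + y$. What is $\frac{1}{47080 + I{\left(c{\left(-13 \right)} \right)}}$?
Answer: $\frac{1}{47080} \approx 2.124 \cdot 10^{-5}$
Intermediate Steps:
$I{\left(G \right)} = 0$
$\frac{1}{47080 + I{\left(c{\left(-13 \right)} \right)}} = \frac{1}{47080 + 0} = \frac{1}{47080}$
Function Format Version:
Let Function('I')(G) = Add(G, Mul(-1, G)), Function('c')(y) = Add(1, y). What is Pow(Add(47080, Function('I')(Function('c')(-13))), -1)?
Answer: Rational(1, 47080) ≈ 2.1240e-5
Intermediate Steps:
Function('I')(G) = 0
Pow(Add(47080, Function('I')(Function('c')(-13))), -1) = Pow(Add(47080, 0), -1) = Pow(47080, -1) = Rational(1, 47080)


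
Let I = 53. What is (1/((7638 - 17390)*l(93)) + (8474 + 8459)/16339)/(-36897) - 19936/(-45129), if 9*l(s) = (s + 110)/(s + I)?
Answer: 80922512342587805/183195431602367268 ≈ 0.44173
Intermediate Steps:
l(s) = (110 + s)/(9*(53 + s)) (l(s) = ((s + 110)/(s + 53))/9 = ((110 + s)/(53 + s))/9 = (110 + s)/(9*(53 + s)))
(1/((7638 - 17390)*l(93)) + (8474 + 8459)/16339)/(-36897) - 19936/(-45129) = (1/((7638 - 17390)*(((110 + 93)/(9*(53 + 93))))) + (8474 + 8459)/16339)/(-36897) - 19936/(-45129) = (1/((-9752)*(((⅑)*203/146))) + 16933*(1/16339))*(-1/36897) - 19936*(-1/45129) = (-1/(9752*((⅑)*(1/146)*203)) + 16933/16339)*(-1/36897) + 2848/6447 = (-1/(9752*203/1314) + 16933/16339)*(-1/36897) + 2848/6447 = (-1/9752*1314/203 + 16933/16339)*(-1/36897) + 2848/6447 = (-657/989828 + 16933/16339)*(-1/36897) + 2848/6447 = (16750022801/16172799692)*(-1/36897) + 2848/6447 = -16750022801/596727790235724 + 2848/6447 = 80922512342587805/183195431602367268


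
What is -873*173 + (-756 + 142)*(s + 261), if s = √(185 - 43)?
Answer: -311283 - 614*√142 ≈ -3.1860e+5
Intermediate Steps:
s = √142 ≈ 11.916
-873*173 + (-756 + 142)*(s + 261) = -873*173 + (-756 + 142)*(√142 + 261) = -151029 - 614*(261 + √142) = -151029 + (-160254 - 614*√142) = -311283 - 614*√142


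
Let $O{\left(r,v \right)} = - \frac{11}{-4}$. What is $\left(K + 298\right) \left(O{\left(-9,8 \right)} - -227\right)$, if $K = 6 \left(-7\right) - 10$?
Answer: $\frac{113037}{2} \approx 56519.0$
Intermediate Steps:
$O{\left(r,v \right)} = \frac{11}{4}$ ($O{\left(r,v \right)} = \left(-11\right) \left(- \frac{1}{4}\right) = \frac{11}{4}$)
$K = -52$ ($K = -42 - 10 = -52$)
$\left(K + 298\right) \left(O{\left(-9,8 \right)} - -227\right) = \left(-52 + 298\right) \left(\frac{11}{4} - -227\right) = 246 \left(\frac{11}{4} + 227\right) = 246 \cdot \frac{919}{4} = \frac{113037}{2}$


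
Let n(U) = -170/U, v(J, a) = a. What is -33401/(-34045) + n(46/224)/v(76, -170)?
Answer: 4581263/783035 ≈ 5.8506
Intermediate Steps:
-33401/(-34045) + n(46/224)/v(76, -170) = -33401/(-34045) - 170/(46/224)/(-170) = -33401*(-1/34045) - 170/(46*(1/224))*(-1/170) = 33401/34045 - 170/23/112*(-1/170) = 33401/34045 - 170*112/23*(-1/170) = 33401/34045 - 19040/23*(-1/170) = 33401/34045 + 112/23 = 4581263/783035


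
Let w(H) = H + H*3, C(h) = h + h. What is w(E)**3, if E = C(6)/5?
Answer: 110592/125 ≈ 884.74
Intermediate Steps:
C(h) = 2*h
E = 12/5 (E = (2*6)/5 = 12*(1/5) = 12/5 ≈ 2.4000)
w(H) = 4*H (w(H) = H + 3*H = 4*H)
w(E)**3 = (4*(12/5))**3 = (48/5)**3 = 110592/125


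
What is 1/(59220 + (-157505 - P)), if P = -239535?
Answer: 1/141250 ≈ 7.0796e-6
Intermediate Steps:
1/(59220 + (-157505 - P)) = 1/(59220 + (-157505 - 1*(-239535))) = 1/(59220 + (-157505 + 239535)) = 1/(59220 + 82030) = 1/141250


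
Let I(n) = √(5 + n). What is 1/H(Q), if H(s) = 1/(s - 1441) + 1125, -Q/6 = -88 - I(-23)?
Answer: 234623303/263950959094 + 9*I*√2/527901918188 ≈ 0.00088889 + 2.411e-11*I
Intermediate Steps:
Q = 528 + 18*I*√2 (Q = -6*(-88 - √(5 - 23)) = -6*(-88 - √(-18)) = -6*(-88 - 3*I*√2) = 528 + 18*I*√2 ≈ 528.0 + 25.456*I)
H(s) = 1125 + 1/(-1441 + s) (H(s) = 1/(-1441 + s) + 1125 = 1125 + 1/(-1441 + s))
1/H(Q) = 1/((-1621124 + 1125*(528 + 18*I*√2))/(-1441 + (528 + 18*I*√2))) = 1/((-1621124 + (594000 + 20250*I*√2))/(-913 + 18*I*√2)) = 1/((-1027124 + 20250*I*√2)/(-913 + 18*I*√2)) = (-913 + 18*I*√2)/(-1027124 + 20250*I*√2)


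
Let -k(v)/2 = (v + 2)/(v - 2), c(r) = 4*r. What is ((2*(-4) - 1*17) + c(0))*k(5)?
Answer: 350/3 ≈ 116.67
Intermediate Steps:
k(v) = -2*(2 + v)/(-2 + v) (k(v) = -2*(v + 2)/(v - 2) = -2*(2 + v)/(-2 + v))
((2*(-4) - 1*17) + c(0))*k(5) = ((2*(-4) - 1*17) + 4*0)*(2*(-2 - 1*5)/(-2 + 5)) = ((-8 - 17) + 0)*(2*(-2 - 5)/3) = (-25 + 0)*(2*(⅓)*(-7)) = -25*(-14/3) = 350/3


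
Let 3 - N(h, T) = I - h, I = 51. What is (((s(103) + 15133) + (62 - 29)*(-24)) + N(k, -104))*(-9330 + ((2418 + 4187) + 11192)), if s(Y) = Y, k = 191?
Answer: 123508129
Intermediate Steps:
N(h, T) = -48 + h (N(h, T) = 3 - (51 - h) = 3 + (-51 + h) = -48 + h)
(((s(103) + 15133) + (62 - 29)*(-24)) + N(k, -104))*(-9330 + ((2418 + 4187) + 11192)) = (((103 + 15133) + (62 - 29)*(-24)) + (-48 + 191))*(-9330 + ((2418 + 4187) + 11192)) = ((15236 + 33*(-24)) + 143)*(-9330 + (6605 + 11192)) = ((15236 - 792) + 143)*(-9330 + 17797) = (14444 + 143)*8467 = 14587*8467 = 123508129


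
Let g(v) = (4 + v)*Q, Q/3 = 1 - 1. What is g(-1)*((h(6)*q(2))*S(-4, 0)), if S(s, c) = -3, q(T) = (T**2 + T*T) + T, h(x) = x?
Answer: 0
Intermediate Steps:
q(T) = T + 2*T**2 (q(T) = (T**2 + T**2) + T = 2*T**2 + T = T + 2*T**2)
Q = 0 (Q = 3*(1 - 1) = 3*0 = 0)
g(v) = 0 (g(v) = (4 + v)*0 = 0)
g(-1)*((h(6)*q(2))*S(-4, 0)) = 0*((6*(2*(1 + 2*2)))*(-3)) = 0*((6*(2*(1 + 4)))*(-3)) = 0*((6*(2*5))*(-3)) = 0*((6*10)*(-3)) = 0*(60*(-3)) = 0*(-180) = 0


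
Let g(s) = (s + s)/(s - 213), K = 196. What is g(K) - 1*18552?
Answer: -315776/17 ≈ -18575.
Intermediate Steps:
g(s) = 2*s/(-213 + s) (g(s) = (2*s)/(-213 + s) = 2*s/(-213 + s))
g(K) - 1*18552 = 2*196/(-213 + 196) - 1*18552 = 2*196/(-17) - 18552 = 2*196*(-1/17) - 18552 = -392/17 - 18552 = -315776/17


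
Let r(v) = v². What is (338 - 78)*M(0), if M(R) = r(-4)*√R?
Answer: 0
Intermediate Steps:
M(R) = 16*√R (M(R) = (-4)²*√R = 16*√R)
(338 - 78)*M(0) = (338 - 78)*(16*√0) = 260*(16*0) = 260*0 = 0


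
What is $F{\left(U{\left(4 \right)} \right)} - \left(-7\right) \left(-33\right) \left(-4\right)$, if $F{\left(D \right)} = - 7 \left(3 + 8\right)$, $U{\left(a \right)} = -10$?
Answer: $847$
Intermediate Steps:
$F{\left(D \right)} = -77$ ($F{\left(D \right)} = \left(-7\right) 11 = -77$)
$F{\left(U{\left(4 \right)} \right)} - \left(-7\right) \left(-33\right) \left(-4\right) = -77 - \left(-7\right) \left(-33\right) \left(-4\right) = -77 - 231 \left(-4\right) = -77 - -924 = -77 + 924 = 847$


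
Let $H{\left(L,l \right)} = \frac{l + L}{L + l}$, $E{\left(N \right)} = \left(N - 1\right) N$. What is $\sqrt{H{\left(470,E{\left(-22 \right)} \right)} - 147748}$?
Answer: $i \sqrt{147747} \approx 384.38 i$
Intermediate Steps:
$E{\left(N \right)} = N \left(-1 + N\right)$ ($E{\left(N \right)} = \left(-1 + N\right) N = N \left(-1 + N\right)$)
$H{\left(L,l \right)} = 1$ ($H{\left(L,l \right)} = \frac{L + l}{L + l} = 1$)
$\sqrt{H{\left(470,E{\left(-22 \right)} \right)} - 147748} = \sqrt{1 - 147748} = \sqrt{-147747} = i \sqrt{147747}$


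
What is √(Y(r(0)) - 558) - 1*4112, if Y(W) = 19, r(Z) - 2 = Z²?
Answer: -4112 + 7*I*√11 ≈ -4112.0 + 23.216*I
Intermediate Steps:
r(Z) = 2 + Z²
√(Y(r(0)) - 558) - 1*4112 = √(19 - 558) - 1*4112 = √(-539) - 4112 = 7*I*√11 - 4112 = -4112 + 7*I*√11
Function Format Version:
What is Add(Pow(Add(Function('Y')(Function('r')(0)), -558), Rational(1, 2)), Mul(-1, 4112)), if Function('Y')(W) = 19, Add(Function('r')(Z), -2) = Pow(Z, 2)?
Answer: Add(-4112, Mul(7, I, Pow(11, Rational(1, 2)))) ≈ Add(-4112.0, Mul(23.216, I))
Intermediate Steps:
Function('r')(Z) = Add(2, Pow(Z, 2))
Add(Pow(Add(Function('Y')(Function('r')(0)), -558), Rational(1, 2)), Mul(-1, 4112)) = Add(Pow(Add(19, -558), Rational(1, 2)), Mul(-1, 4112)) = Add(Pow(-539, Rational(1, 2)), -4112) = Add(Mul(7, I, Pow(11, Rational(1, 2))), -4112) = Add(-4112, Mul(7, I, Pow(11, Rational(1, 2))))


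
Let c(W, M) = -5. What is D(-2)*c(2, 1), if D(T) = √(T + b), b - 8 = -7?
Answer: -5*I ≈ -5.0*I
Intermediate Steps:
b = 1 (b = 8 - 7 = 1)
D(T) = √(1 + T) (D(T) = √(T + 1) = √(1 + T))
D(-2)*c(2, 1) = √(1 - 2)*(-5) = √(-1)*(-5) = I*(-5) = -5*I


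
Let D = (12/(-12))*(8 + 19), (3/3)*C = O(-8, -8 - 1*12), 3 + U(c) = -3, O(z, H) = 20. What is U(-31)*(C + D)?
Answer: 42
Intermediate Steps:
U(c) = -6 (U(c) = -3 - 3 = -6)
C = 20
D = -27 (D = (12*(-1/12))*27 = -1*27 = -27)
U(-31)*(C + D) = -6*(20 - 27) = -6*(-7) = 42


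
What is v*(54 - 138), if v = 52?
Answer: -4368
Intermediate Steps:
v*(54 - 138) = 52*(54 - 138) = 52*(-84) = -4368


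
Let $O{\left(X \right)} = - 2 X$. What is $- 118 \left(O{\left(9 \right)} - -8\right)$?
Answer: $1180$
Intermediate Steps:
$- 118 \left(O{\left(9 \right)} - -8\right) = - 118 \left(\left(-2\right) 9 - -8\right) = - 118 \left(-18 + \left(-7 + 15\right)\right) = - 118 \left(-18 + 8\right) = \left(-118\right) \left(-10\right) = 1180$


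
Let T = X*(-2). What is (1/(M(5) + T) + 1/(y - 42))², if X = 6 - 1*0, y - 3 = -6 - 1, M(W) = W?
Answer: 2809/103684 ≈ 0.027092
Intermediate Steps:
y = -4 (y = 3 + (-6 - 1) = 3 - 7 = -4)
X = 6 (X = 6 + 0 = 6)
T = -12 (T = 6*(-2) = -12)
(1/(M(5) + T) + 1/(y - 42))² = (1/(5 - 12) + 1/(-4 - 42))² = (1/(-7) + 1/(-46))² = (-⅐ - 1/46)² = (-53/322)² = 2809/103684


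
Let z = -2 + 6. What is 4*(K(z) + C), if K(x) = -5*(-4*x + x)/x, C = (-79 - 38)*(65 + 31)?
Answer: -44868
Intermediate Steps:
z = 4
C = -11232 (C = -117*96 = -11232)
K(x) = 15 (K(x) = -5*(-3*x)/x = -5*(-3) = 15)
4*(K(z) + C) = 4*(15 - 11232) = 4*(-11217) = -44868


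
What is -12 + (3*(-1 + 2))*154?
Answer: 450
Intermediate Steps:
-12 + (3*(-1 + 2))*154 = -12 + (3*1)*154 = -12 + 3*154 = -12 + 462 = 450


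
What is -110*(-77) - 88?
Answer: 8382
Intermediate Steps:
-110*(-77) - 88 = 8470 - 88 = 8382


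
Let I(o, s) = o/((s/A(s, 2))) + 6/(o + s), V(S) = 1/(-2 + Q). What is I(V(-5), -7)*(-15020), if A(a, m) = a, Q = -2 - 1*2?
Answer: 1945090/129 ≈ 15078.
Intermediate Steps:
Q = -4 (Q = -2 - 2 = -4)
V(S) = -⅙ (V(S) = 1/(-2 - 4) = 1/(-6) = -⅙)
I(o, s) = o + 6/(o + s) (I(o, s) = o/((s/s)) + 6/(o + s) = o/1 + 6/(o + s) = o*1 + 6/(o + s) = o + 6/(o + s))
I(V(-5), -7)*(-15020) = ((6 + (-⅙)² - ⅙*(-7))/(-⅙ - 7))*(-15020) = ((6 + 1/36 + 7/6)/(-43/6))*(-15020) = -6/43*259/36*(-15020) = -259/258*(-15020) = 1945090/129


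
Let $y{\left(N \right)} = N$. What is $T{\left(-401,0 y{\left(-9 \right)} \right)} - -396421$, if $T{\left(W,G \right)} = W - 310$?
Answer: $395710$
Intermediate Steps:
$T{\left(W,G \right)} = -310 + W$ ($T{\left(W,G \right)} = W - 310 = -310 + W$)
$T{\left(-401,0 y{\left(-9 \right)} \right)} - -396421 = \left(-310 - 401\right) - -396421 = -711 + 396421 = 395710$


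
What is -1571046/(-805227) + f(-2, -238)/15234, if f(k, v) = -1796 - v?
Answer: 3779795183/2044471353 ≈ 1.8488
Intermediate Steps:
-1571046/(-805227) + f(-2, -238)/15234 = -1571046/(-805227) + (-1796 - 1*(-238))/15234 = -1571046*(-1/805227) + (-1796 + 238)*(1/15234) = 523682/268409 - 1558*1/15234 = 523682/268409 - 779/7617 = 3779795183/2044471353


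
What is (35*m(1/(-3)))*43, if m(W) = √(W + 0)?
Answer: 1505*I*√3/3 ≈ 868.91*I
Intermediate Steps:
m(W) = √W
(35*m(1/(-3)))*43 = (35*√(1/(-3)))*43 = (35*√(-⅓))*43 = (35*(I*√3/3))*43 = (35*I*√3/3)*43 = 1505*I*√3/3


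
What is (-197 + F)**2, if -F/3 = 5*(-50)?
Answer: 305809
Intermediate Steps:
F = 750 (F = -15*(-50) = -3*(-250) = 750)
(-197 + F)**2 = (-197 + 750)**2 = 553**2 = 305809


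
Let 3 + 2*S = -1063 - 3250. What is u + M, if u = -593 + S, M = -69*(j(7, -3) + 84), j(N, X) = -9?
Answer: -7926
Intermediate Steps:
S = -2158 (S = -3/2 + (-1063 - 3250)/2 = -3/2 + (½)*(-4313) = -3/2 - 4313/2 = -2158)
M = -5175 (M = -69*(-9 + 84) = -69*75 = -5175)
u = -2751 (u = -593 - 2158 = -2751)
u + M = -2751 - 5175 = -7926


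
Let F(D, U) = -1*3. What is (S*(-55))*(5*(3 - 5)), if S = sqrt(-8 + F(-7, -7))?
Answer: 550*I*sqrt(11) ≈ 1824.1*I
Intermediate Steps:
F(D, U) = -3
S = I*sqrt(11) (S = sqrt(-8 - 3) = sqrt(-11) = I*sqrt(11) ≈ 3.3166*I)
(S*(-55))*(5*(3 - 5)) = ((I*sqrt(11))*(-55))*(5*(3 - 5)) = (-55*I*sqrt(11))*(5*(-2)) = -55*I*sqrt(11)*(-10) = 550*I*sqrt(11)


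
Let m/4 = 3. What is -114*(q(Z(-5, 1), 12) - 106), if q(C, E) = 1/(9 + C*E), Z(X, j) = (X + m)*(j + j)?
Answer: 712918/59 ≈ 12083.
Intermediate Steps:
m = 12 (m = 4*3 = 12)
Z(X, j) = 2*j*(12 + X) (Z(X, j) = (X + 12)*(j + j) = (12 + X)*(2*j) = 2*j*(12 + X))
-114*(q(Z(-5, 1), 12) - 106) = -114*(1/(9 + (2*1*(12 - 5))*12) - 106) = -114*(1/(9 + (2*1*7)*12) - 106) = -114*(1/(9 + 14*12) - 106) = -114*(1/(9 + 168) - 106) = -114*(1/177 - 106) = -114*(-18761/177) = 712918/59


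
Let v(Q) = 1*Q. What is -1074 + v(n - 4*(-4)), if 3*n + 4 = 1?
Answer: -1059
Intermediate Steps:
n = -1 (n = -4/3 + (1/3)*1 = -4/3 + 1/3 = -1)
v(Q) = Q
-1074 + v(n - 4*(-4)) = -1074 + (-1 - 4*(-4)) = -1074 + (-1 + 16) = -1074 + 15 = -1059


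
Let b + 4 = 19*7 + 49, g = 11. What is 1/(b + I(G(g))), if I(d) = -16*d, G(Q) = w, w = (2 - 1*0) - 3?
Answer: 1/194 ≈ 0.0051546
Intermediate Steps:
w = -1 (w = (2 + 0) - 3 = 2 - 3 = -1)
G(Q) = -1
b = 178 (b = -4 + (19*7 + 49) = -4 + (133 + 49) = -4 + 182 = 178)
1/(b + I(G(g))) = 1/(178 - 16*(-1)) = 1/(178 + 16) = 1/194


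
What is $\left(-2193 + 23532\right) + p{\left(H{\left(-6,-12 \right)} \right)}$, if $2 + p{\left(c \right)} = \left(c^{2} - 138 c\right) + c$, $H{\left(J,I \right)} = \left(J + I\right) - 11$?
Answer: $26151$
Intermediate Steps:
$H{\left(J,I \right)} = -11 + I + J$ ($H{\left(J,I \right)} = \left(I + J\right) - 11 = -11 + I + J$)
$p{\left(c \right)} = -2 + c^{2} - 137 c$ ($p{\left(c \right)} = -2 + \left(\left(c^{2} - 138 c\right) + c\right) = -2 + \left(c^{2} - 137 c\right) = -2 + c^{2} - 137 c$)
$\left(-2193 + 23532\right) + p{\left(H{\left(-6,-12 \right)} \right)} = \left(-2193 + 23532\right) - \left(2 - \left(-11 - 12 - 6\right)^{2} + 137 \left(-11 - 12 - 6\right)\right) = 21339 - \left(-3971 - 841\right) = 21339 + \left(-2 + 841 + 3973\right) = 21339 + 4812 = 26151$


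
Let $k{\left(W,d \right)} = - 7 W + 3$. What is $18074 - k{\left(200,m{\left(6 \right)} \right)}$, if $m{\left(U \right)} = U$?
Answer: $19471$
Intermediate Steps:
$k{\left(W,d \right)} = 3 - 7 W$
$18074 - k{\left(200,m{\left(6 \right)} \right)} = 18074 - \left(3 - 1400\right) = 18074 - -1397 = 18074 + 1397 = 19471$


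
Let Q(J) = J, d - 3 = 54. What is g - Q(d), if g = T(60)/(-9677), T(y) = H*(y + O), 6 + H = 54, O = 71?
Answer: -557877/9677 ≈ -57.650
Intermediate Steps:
d = 57 (d = 3 + 54 = 57)
H = 48 (H = -6 + 54 = 48)
T(y) = 3408 + 48*y (T(y) = 48*(y + 71) = 48*(71 + y) = 3408 + 48*y)
g = -6288/9677 (g = (3408 + 48*60)/(-9677) = (3408 + 2880)*(-1/9677) = 6288*(-1/9677) = -6288/9677 ≈ -0.64979)
g - Q(d) = -6288/9677 - 1*57 = -6288/9677 - 57 = -557877/9677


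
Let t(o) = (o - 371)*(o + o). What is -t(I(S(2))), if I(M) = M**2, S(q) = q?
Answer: 2936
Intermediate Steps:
t(o) = 2*o*(-371 + o) (t(o) = (-371 + o)*(2*o) = 2*o*(-371 + o))
-t(I(S(2))) = -2*2**2*(-371 + 2**2) = -2*4*(-371 + 4) = -2*4*(-367) = -1*(-2936) = 2936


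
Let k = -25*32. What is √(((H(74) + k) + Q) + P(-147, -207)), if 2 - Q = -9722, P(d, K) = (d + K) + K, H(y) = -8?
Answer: √8355 ≈ 91.406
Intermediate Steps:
P(d, K) = d + 2*K (P(d, K) = (K + d) + K = d + 2*K)
Q = 9724 (Q = 2 - 1*(-9722) = 2 + 9722 = 9724)
k = -800
√(((H(74) + k) + Q) + P(-147, -207)) = √(((-8 - 800) + 9724) + (-147 + 2*(-207))) = √((-808 + 9724) + (-147 - 414)) = √(8916 - 561) = √8355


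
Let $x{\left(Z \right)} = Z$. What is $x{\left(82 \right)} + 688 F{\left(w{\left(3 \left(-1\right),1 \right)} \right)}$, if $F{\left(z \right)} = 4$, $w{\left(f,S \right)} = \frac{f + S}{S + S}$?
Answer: $2834$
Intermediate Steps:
$w{\left(f,S \right)} = \frac{S + f}{2 S}$
$x{\left(82 \right)} + 688 F{\left(w{\left(3 \left(-1\right),1 \right)} \right)} = 82 + 688 \cdot 4 = 82 + 2752 = 2834$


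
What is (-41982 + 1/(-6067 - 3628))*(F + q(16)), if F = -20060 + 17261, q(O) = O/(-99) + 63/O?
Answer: 360423206698757/3071376 ≈ 1.1735e+8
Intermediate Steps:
q(O) = 63/O - O/99 (q(O) = O*(-1/99) + 63/O = -O/99 + 63/O = 63/O - O/99)
F = -2799
(-41982 + 1/(-6067 - 3628))*(F + q(16)) = (-41982 + 1/(-6067 - 3628))*(-2799 + (63/16 - 1/99*16)) = (-41982 + 1/(-9695))*(-2799 + (63*(1/16) - 16/99)) = (-41982 - 1/9695)*(-2799 + (63/16 - 16/99)) = -407015491*(-2799 + 5981/1584)/9695 = -407015491/9695*(-4427635/1584) = 360423206698757/3071376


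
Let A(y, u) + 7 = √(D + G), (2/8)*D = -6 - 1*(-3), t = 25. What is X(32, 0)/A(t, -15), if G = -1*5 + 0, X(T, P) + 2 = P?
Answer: 7/33 + I*√17/33 ≈ 0.21212 + 0.12494*I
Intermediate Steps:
X(T, P) = -2 + P
G = -5 (G = -5 + 0 = -5)
D = -12 (D = 4*(-6 - 1*(-3)) = 4*(-6 + 3) = 4*(-3) = -12)
A(y, u) = -7 + I*√17 (A(y, u) = -7 + √(-12 - 5) = -7 + √(-17) = -7 + I*√17)
X(32, 0)/A(t, -15) = (-2 + 0)/(-7 + I*√17) = -2/(-7 + I*√17)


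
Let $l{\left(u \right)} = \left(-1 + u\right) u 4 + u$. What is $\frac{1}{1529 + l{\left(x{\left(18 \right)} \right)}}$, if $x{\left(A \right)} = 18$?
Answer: $\frac{1}{2771} \approx 0.00036088$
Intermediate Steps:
$l{\left(u \right)} = u + 4 u \left(-1 + u\right)$ ($l{\left(u \right)} = u \left(-1 + u\right) 4 + u = 4 u \left(-1 + u\right) + u = u + 4 u \left(-1 + u\right)$)
$\frac{1}{1529 + l{\left(x{\left(18 \right)} \right)}} = \frac{1}{1529 + 18 \left(-3 + 4 \cdot 18\right)} = \frac{1}{1529 + 18 \left(-3 + 72\right)} = \frac{1}{1529 + 18 \cdot 69} = \frac{1}{1529 + 1242} = \frac{1}{2771}$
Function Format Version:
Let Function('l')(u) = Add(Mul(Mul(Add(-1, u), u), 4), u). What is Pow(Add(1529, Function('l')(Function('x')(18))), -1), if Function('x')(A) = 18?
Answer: Rational(1, 2771) ≈ 0.00036088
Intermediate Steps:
Function('l')(u) = Add(u, Mul(4, u, Add(-1, u))) (Function('l')(u) = Add(Mul(Mul(u, Add(-1, u)), 4), u) = Add(Mul(4, u, Add(-1, u)), u) = Add(u, Mul(4, u, Add(-1, u))))
Pow(Add(1529, Function('l')(Function('x')(18))), -1) = Pow(Add(1529, Mul(18, Add(-3, Mul(4, 18)))), -1) = Pow(Add(1529, Mul(18, Add(-3, 72))), -1) = Pow(Add(1529, Mul(18, 69)), -1) = Pow(Add(1529, 1242), -1) = Pow(2771, -1) = Rational(1, 2771)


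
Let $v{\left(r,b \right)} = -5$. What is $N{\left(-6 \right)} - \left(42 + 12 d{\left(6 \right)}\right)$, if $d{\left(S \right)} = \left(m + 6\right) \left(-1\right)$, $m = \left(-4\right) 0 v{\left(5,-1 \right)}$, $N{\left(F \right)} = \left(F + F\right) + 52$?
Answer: $70$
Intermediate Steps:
$N{\left(F \right)} = 52 + 2 F$ ($N{\left(F \right)} = 2 F + 52 = 52 + 2 F$)
$m = 0$ ($m = \left(-4\right) 0 \left(-5\right) = 0 \left(-5\right) = 0$)
$d{\left(S \right)} = -6$ ($d{\left(S \right)} = \left(0 + 6\right) \left(-1\right) = 6 \left(-1\right) = -6$)
$N{\left(-6 \right)} - \left(42 + 12 d{\left(6 \right)}\right) = \left(52 + 2 \left(-6\right)\right) - -30 = \left(52 - 12\right) + \left(72 - 42\right) = 40 + 30 = 70$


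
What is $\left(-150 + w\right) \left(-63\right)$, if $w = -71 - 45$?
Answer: $16758$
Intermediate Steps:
$w = -116$ ($w = -71 - 45 = -116$)
$\left(-150 + w\right) \left(-63\right) = \left(-150 - 116\right) \left(-63\right) = \left(-266\right) \left(-63\right) = 16758$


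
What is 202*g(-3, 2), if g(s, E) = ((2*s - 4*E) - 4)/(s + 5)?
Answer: -1818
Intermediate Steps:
g(s, E) = (-4 - 4*E + 2*s)/(5 + s) (g(s, E) = ((-4*E + 2*s) - 4)/(5 + s) = (-4 - 4*E + 2*s)/(5 + s))
202*g(-3, 2) = 202*(2*(-2 - 3 - 2*2)/(5 - 3)) = 202*(2*(-2 - 3 - 4)/2) = 202*(2*(½)*(-9)) = 202*(-9) = -1818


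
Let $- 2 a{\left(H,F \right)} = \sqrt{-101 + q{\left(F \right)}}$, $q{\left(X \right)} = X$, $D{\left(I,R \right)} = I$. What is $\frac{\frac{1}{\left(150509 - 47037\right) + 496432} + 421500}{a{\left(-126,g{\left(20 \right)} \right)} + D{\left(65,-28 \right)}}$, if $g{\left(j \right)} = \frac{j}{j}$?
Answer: $\frac{193363174589}{29995200} + \frac{14874090353 i}{29995200} \approx 6446.5 + 495.88 i$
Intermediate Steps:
$g{\left(j \right)} = 1$
$a{\left(H,F \right)} = - \frac{\sqrt{-101 + F}}{2}$
$\frac{\frac{1}{\left(150509 - 47037\right) + 496432} + 421500}{a{\left(-126,g{\left(20 \right)} \right)} + D{\left(65,-28 \right)}} = \frac{\frac{1}{\left(150509 - 47037\right) + 496432} + 421500}{- \frac{\sqrt{-101 + 1}}{2} + 65} = \frac{\frac{1}{\left(150509 - 47037\right) + 496432} + 421500}{- \frac{\sqrt{-100}}{2} + 65} = \frac{\frac{1}{103472 + 496432} + 421500}{- \frac{10 i}{2} + 65} = \frac{\frac{1}{599904} + 421500}{- 5 i + 65} = \frac{\frac{1}{599904} + 421500}{65 - 5 i} = \frac{252859536001 \frac{65 + 5 i}{4250}}{599904} = \frac{14874090353 \left(65 + 5 i\right)}{149976000}$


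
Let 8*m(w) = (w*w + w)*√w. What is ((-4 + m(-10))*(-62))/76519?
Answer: 248/76519 - 1395*I*√10/153038 ≈ 0.003241 - 0.028825*I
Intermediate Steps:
m(w) = √w*(w + w²)/8 (m(w) = ((w*w + w)*√w)/8 = ((w² + w)*√w)/8 = ((w + w²)*√w)/8 = (√w*(w + w²))/8 = √w*(w + w²)/8)
((-4 + m(-10))*(-62))/76519 = ((-4 + (-10)^(3/2)*(1 - 10)/8)*(-62))/76519 = ((-4 + (⅛)*(-10*I*√10)*(-9))*(-62))*(1/76519) = ((-4 + 45*I*√10/4)*(-62))*(1/76519) = (248 - 1395*I*√10/2)*(1/76519) = 248/76519 - 1395*I*√10/153038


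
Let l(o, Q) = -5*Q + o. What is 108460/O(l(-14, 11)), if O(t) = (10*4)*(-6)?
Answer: -5423/12 ≈ -451.92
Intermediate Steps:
l(o, Q) = o - 5*Q
O(t) = -240 (O(t) = 40*(-6) = -240)
108460/O(l(-14, 11)) = 108460/(-240) = 108460*(-1/240) = -5423/12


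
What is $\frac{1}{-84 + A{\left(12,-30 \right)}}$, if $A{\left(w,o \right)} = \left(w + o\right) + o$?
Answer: $- \frac{1}{132} \approx -0.0075758$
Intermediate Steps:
$A{\left(w,o \right)} = w + 2 o$ ($A{\left(w,o \right)} = \left(o + w\right) + o = w + 2 o$)
$\frac{1}{-84 + A{\left(12,-30 \right)}} = \frac{1}{-84 + \left(12 + 2 \left(-30\right)\right)} = \frac{1}{-84 + \left(12 - 60\right)} = \frac{1}{-84 - 48} = \frac{1}{-132} = - \frac{1}{132}$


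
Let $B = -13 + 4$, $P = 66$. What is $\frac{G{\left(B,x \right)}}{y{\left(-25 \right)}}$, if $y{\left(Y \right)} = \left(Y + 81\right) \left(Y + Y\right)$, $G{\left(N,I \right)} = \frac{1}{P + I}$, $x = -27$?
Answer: $- \frac{1}{109200} \approx -9.1575 \cdot 10^{-6}$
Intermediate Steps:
$B = -9$
$G{\left(N,I \right)} = \frac{1}{66 + I}$
$y{\left(Y \right)} = 2 Y \left(81 + Y\right)$ ($y{\left(Y \right)} = \left(81 + Y\right) 2 Y = 2 Y \left(81 + Y\right)$)
$\frac{G{\left(B,x \right)}}{y{\left(-25 \right)}} = \frac{1}{\left(66 - 27\right) 2 \left(-25\right) \left(81 - 25\right)} = \frac{1}{39 \cdot 2 \left(-25\right) 56} = \frac{1}{39 \left(-2800\right)} = \frac{1}{39} \left(- \frac{1}{2800}\right) = - \frac{1}{109200}$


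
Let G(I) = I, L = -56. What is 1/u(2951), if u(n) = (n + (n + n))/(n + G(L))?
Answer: 965/2951 ≈ 0.32701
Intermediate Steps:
u(n) = 3*n/(-56 + n) (u(n) = (n + (n + n))/(n - 56) = (n + 2*n)/(-56 + n) = (3*n)/(-56 + n) = 3*n/(-56 + n))
1/u(2951) = 1/(3*2951/(-56 + 2951)) = 1/(3*2951/2895) = 1/(3*2951*(1/2895)) = 1/(2951/965) = 965/2951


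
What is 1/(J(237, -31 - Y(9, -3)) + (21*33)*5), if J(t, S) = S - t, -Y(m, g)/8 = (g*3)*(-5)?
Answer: 1/3557 ≈ 0.00028114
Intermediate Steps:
Y(m, g) = 120*g (Y(m, g) = -8*g*3*(-5) = -8*3*g*(-5) = -(-120)*g = 120*g)
1/(J(237, -31 - Y(9, -3)) + (21*33)*5) = 1/(((-31 - 120*(-3)) - 1*237) + (21*33)*5) = 1/(((-31 - 1*(-360)) - 237) + 693*5) = 1/(((-31 + 360) - 237) + 3465) = 1/((329 - 237) + 3465) = 1/(92 + 3465) = 1/3557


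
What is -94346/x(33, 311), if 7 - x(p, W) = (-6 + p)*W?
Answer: 47173/4195 ≈ 11.245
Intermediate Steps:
x(p, W) = 7 - W*(-6 + p) (x(p, W) = 7 - (-6 + p)*W = 7 - W*(-6 + p))
-94346/x(33, 311) = -94346/(7 + 6*311 - 1*311*33) = -94346/(7 + 1866 - 10263) = -94346/(-8390) = -94346*(-1/8390) = 47173/4195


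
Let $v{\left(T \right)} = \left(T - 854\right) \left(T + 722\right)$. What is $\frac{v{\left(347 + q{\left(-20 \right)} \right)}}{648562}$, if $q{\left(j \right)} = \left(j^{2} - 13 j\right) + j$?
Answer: $\frac{227297}{648562} \approx 0.35046$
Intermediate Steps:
$q{\left(j \right)} = j^{2} - 12 j$
$v{\left(T \right)} = \left(-854 + T\right) \left(722 + T\right)$
$\frac{v{\left(347 + q{\left(-20 \right)} \right)}}{648562} = \frac{-616588 + \left(347 - 20 \left(-12 - 20\right)\right)^{2} - 132 \left(347 - 20 \left(-12 - 20\right)\right)}{648562} = \left(-616588 + \left(347 - -640\right)^{2} - 132 \left(347 - -640\right)\right) \frac{1}{648562} = \left(-616588 + \left(347 + 640\right)^{2} - 132 \left(347 + 640\right)\right) \frac{1}{648562} = \left(-616588 + 987^{2} - 130284\right) \frac{1}{648562} = \left(-616588 + 974169 - 130284\right) \frac{1}{648562} = 227297 \cdot \frac{1}{648562} = \frac{227297}{648562}$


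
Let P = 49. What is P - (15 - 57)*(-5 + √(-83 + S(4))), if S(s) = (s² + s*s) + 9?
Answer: -161 + 42*I*√42 ≈ -161.0 + 272.19*I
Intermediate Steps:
S(s) = 9 + 2*s² (S(s) = (s² + s²) + 9 = 2*s² + 9 = 9 + 2*s²)
P - (15 - 57)*(-5 + √(-83 + S(4))) = 49 - (15 - 57)*(-5 + √(-83 + (9 + 2*4²))) = 49 - (-42)*(-5 + √(-83 + (9 + 2*16))) = 49 - (-42)*(-5 + √(-83 + (9 + 32))) = 49 - (-42)*(-5 + √(-83 + 41)) = 49 - (-42)*(-5 + √(-42)) = 49 - (-42)*(-5 + I*√42) = 49 - (210 - 42*I*√42) = 49 + (-210 + 42*I*√42) = -161 + 42*I*√42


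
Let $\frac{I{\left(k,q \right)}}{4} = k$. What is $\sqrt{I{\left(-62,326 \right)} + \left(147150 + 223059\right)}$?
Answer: $\sqrt{369961} \approx 608.24$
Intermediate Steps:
$I{\left(k,q \right)} = 4 k$
$\sqrt{I{\left(-62,326 \right)} + \left(147150 + 223059\right)} = \sqrt{4 \left(-62\right) + \left(147150 + 223059\right)} = \sqrt{-248 + 370209} = \sqrt{369961}$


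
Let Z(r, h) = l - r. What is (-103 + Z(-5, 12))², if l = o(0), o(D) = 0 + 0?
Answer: 9604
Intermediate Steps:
o(D) = 0
l = 0
Z(r, h) = -r (Z(r, h) = 0 - r = -r)
(-103 + Z(-5, 12))² = (-103 - 1*(-5))² = (-103 + 5)² = (-98)² = 9604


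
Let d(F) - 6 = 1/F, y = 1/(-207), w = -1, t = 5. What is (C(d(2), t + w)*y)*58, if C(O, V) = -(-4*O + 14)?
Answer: -232/69 ≈ -3.3623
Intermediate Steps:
y = -1/207 ≈ -0.0048309
d(F) = 6 + 1/F
C(O, V) = -14 + 4*O (C(O, V) = -(14 - 4*O) = -14 + 4*O)
(C(d(2), t + w)*y)*58 = ((-14 + 4*(6 + 1/2))*(-1/207))*58 = ((-14 + 4*(6 + ½))*(-1/207))*58 = ((-14 + 4*(13/2))*(-1/207))*58 = ((-14 + 26)*(-1/207))*58 = (12*(-1/207))*58 = -4/69*58 = -232/69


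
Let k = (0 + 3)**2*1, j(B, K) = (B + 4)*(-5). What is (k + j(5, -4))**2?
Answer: 1296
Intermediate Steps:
j(B, K) = -20 - 5*B (j(B, K) = (4 + B)*(-5) = -20 - 5*B)
k = 9 (k = 3**2*1 = 9*1 = 9)
(k + j(5, -4))**2 = (9 + (-20 - 5*5))**2 = (9 + (-20 - 25))**2 = (9 - 45)**2 = (-36)**2 = 1296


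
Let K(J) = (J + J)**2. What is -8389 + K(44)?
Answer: -645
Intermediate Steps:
K(J) = 4*J**2 (K(J) = (2*J)**2 = 4*J**2)
-8389 + K(44) = -8389 + 4*44**2 = -8389 + 4*1936 = -8389 + 7744 = -645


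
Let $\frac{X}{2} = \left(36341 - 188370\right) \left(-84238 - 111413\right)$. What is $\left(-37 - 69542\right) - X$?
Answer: $-59489321337$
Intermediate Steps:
$X = 59489251758$ ($X = 2 \left(36341 - 188370\right) \left(-84238 - 111413\right) = 2 \left(\left(-152029\right) \left(-195651\right)\right) = 2 \cdot 29744625879 = 59489251758$)
$\left(-37 - 69542\right) - X = \left(-37 - 69542\right) - 59489251758 = -69579 - 59489251758 = -59489321337$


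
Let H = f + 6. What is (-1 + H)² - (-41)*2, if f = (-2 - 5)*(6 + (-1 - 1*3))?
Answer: 163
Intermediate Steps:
f = -14 (f = -7*(6 + (-1 - 3)) = -7*(6 - 4) = -7*2 = -14)
H = -8 (H = -14 + 6 = -8)
(-1 + H)² - (-41)*2 = (-1 - 8)² - (-41)*2 = (-9)² - 41*(-2) = 81 + 82 = 163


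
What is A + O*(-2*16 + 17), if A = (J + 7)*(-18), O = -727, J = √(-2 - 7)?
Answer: 10779 - 54*I ≈ 10779.0 - 54.0*I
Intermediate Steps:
J = 3*I (J = √(-9) = 3*I ≈ 3.0*I)
A = -126 - 54*I (A = (3*I + 7)*(-18) = (7 + 3*I)*(-18) = -126 - 54*I ≈ -126.0 - 54.0*I)
A + O*(-2*16 + 17) = (-126 - 54*I) - 727*(-2*16 + 17) = (-126 - 54*I) - 727*(-32 + 17) = (-126 - 54*I) - 727*(-15) = (-126 - 54*I) + 10905 = 10779 - 54*I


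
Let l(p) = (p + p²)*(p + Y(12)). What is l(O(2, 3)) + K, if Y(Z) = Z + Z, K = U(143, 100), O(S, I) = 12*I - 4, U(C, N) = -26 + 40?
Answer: 59150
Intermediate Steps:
U(C, N) = 14
O(S, I) = -4 + 12*I
K = 14
Y(Z) = 2*Z
l(p) = (24 + p)*(p + p²) (l(p) = (p + p²)*(p + 2*12) = (p + p²)*(p + 24) = (p + p²)*(24 + p) = (24 + p)*(p + p²))
l(O(2, 3)) + K = (-4 + 12*3)*(24 + (-4 + 12*3)² + 25*(-4 + 12*3)) + 14 = (-4 + 36)*(24 + (-4 + 36)² + 25*(-4 + 36)) + 14 = 32*(24 + 32² + 25*32) + 14 = 32*(24 + 1024 + 800) + 14 = 32*1848 + 14 = 59136 + 14 = 59150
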